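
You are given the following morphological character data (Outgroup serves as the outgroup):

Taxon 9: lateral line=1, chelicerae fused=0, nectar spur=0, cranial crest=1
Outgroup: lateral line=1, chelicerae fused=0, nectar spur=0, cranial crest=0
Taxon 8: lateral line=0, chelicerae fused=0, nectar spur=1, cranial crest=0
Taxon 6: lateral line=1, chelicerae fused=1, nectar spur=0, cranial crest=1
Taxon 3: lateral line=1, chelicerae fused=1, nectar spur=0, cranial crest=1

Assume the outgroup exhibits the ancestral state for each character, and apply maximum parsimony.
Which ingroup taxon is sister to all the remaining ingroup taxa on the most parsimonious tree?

Taxon 8

Character polarity is set by the outgroup: the derived state is whichever differs from the outgroup's state, so for lateral line the derived state is '0', and for the remaining characters it is '1'.
lateral line (derived state '0') is unique to Taxon 8 (autapomorphy; uninformative for grouping).
chelicerae fused (derived state '1') is shared by Taxon 3 and Taxon 6 — a synapomorphy uniting that clade.
nectar spur (derived state '1') is unique to Taxon 8 (autapomorphy; uninformative for grouping).
cranial crest: derived state '1' in Taxon 3, Taxon 6, and Taxon 9 only — synapomorphy for {Taxon 3, Taxon 6, Taxon 9}.
Most parsimonious ingroup topology: ((Taxon 9,(Taxon 6,Taxon 3)),Taxon 8).
Taxon 8 is sister to the clade containing all other ingroup taxa, so it is the earliest-diverging (most basal) ingroup lineage.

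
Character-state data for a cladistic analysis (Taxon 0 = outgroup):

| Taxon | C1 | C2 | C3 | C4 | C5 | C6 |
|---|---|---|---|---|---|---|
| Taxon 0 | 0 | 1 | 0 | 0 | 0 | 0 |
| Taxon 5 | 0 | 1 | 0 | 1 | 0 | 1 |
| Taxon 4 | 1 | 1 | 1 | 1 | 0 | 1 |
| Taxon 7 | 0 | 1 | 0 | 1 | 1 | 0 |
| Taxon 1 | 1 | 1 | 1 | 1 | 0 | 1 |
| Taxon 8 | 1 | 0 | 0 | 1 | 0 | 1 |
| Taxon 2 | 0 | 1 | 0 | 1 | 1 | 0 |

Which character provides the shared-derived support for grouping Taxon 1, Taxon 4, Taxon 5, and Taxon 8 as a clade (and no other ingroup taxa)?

Character polarity is set by the outgroup: the derived state is whichever differs from the outgroup's state, so for C2 the derived state is '0', and for the remaining characters it is '1'.
Only Taxon 1, Taxon 4, and Taxon 8 show the derived state '1' for C1, supporting them as a clade.
C2: derived state '0' in Taxon 8 only — an autapomorphy, so it tells us nothing about relationships among taxa.
C3: derived state '1' in Taxon 1 and Taxon 4 only — synapomorphy for {Taxon 1, Taxon 4}.
C4 (derived state '1') is shared by all ingroup taxa — unites the whole ingroup.
Only Taxon 2 and Taxon 7 show the derived state '1' for C5, supporting them as a clade.
C6: derived state '1' in Taxon 1, Taxon 4, Taxon 5, and Taxon 8 only — synapomorphy for {Taxon 1, Taxon 4, Taxon 5, Taxon 8}.
Most parsimonious ingroup topology: ((Taxon 5,((Taxon 4,Taxon 1),Taxon 8)),(Taxon 7,Taxon 2)).
The clade {Taxon 1, Taxon 4, Taxon 5, Taxon 8} is supported by C6: its derived state '1' occurs in exactly those taxa and in no other taxon (including the outgroup).

C6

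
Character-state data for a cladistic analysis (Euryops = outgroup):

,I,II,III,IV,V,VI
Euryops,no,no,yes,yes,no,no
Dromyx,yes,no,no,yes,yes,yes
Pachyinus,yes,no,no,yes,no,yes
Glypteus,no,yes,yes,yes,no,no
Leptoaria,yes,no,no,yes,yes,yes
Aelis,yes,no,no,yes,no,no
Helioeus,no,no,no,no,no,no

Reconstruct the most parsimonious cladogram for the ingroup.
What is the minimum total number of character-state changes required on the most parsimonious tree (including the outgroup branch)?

Character polarity is set by the outgroup: the derived state is whichever differs from the outgroup's state, so for III, IV the derived state is 'no', and for the remaining characters it is 'yes'.
I (derived state 'yes') is shared by Aelis, Dromyx, Leptoaria, and Pachyinus — a synapomorphy uniting that clade.
II (derived state 'yes') is unique to Glypteus (autapomorphy; uninformative for grouping).
III (derived state 'no') is shared by Aelis, Dromyx, Helioeus, Leptoaria, and Pachyinus — a synapomorphy uniting that clade.
IV: derived state 'no' in Helioeus only — an autapomorphy, so it tells us nothing about relationships among taxa.
V: derived state 'yes' in Dromyx and Leptoaria only — synapomorphy for {Dromyx, Leptoaria}.
VI: derived state 'yes' in Dromyx, Leptoaria, and Pachyinus only — synapomorphy for {Dromyx, Leptoaria, Pachyinus}.
Most parsimonious ingroup topology: (((((Dromyx,Leptoaria),Pachyinus),Aelis),Helioeus),Glypteus).
Changes per character on this tree: I: 1; II: 1; III: 1; IV: 1; V: 1; VI: 1.
Total = 6.

6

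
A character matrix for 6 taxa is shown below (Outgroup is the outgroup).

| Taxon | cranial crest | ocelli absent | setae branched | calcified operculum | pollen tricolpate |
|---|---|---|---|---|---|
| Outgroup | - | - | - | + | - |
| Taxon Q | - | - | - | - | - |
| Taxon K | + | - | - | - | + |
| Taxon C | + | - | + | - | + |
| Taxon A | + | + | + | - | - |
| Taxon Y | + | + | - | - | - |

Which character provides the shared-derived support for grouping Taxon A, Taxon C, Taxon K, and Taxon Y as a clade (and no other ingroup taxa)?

cranial crest

Character polarity is set by the outgroup: the derived state is whichever differs from the outgroup's state, so for calcified operculum the derived state is '-', and for the remaining characters it is '+'.
Only Taxon A, Taxon C, Taxon K, and Taxon Y show the derived state '+' for cranial crest, supporting them as a clade.
Only Taxon A and Taxon Y show the derived state '+' for ocelli absent, supporting them as a clade.
setae branched groups Taxon A and Taxon C, which is incompatible with the clades supported by the remaining characters; treating it as convergent (homoplasy) costs fewer steps than any alternative tree.
All ingroup taxa share the derived state '-' for calcified operculum; it defines the ingroup but does not resolve relationships within it.
pollen tricolpate: derived state '+' in Taxon C and Taxon K only — synapomorphy for {Taxon C, Taxon K}.
Most parsimonious ingroup topology: (Taxon Q,((Taxon K,Taxon C),(Taxon A,Taxon Y))).
The clade {Taxon A, Taxon C, Taxon K, Taxon Y} is supported by cranial crest: its derived state '+' occurs in exactly those taxa and in no other taxon (including the outgroup).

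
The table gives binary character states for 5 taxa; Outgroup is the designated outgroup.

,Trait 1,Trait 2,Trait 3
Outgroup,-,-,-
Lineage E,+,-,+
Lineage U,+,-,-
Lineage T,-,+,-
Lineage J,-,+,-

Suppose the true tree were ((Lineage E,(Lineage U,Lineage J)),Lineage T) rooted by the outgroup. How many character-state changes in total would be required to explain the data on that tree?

5

Map each character onto ((Lineage E,(Lineage U,Lineage J)),Lineage T) (rooted by Outgroup) and count the minimum state changes it requires (Fitch parsimony):
Trait 1: 2; Trait 2: 2; Trait 3: 1.
Total tree length = 5.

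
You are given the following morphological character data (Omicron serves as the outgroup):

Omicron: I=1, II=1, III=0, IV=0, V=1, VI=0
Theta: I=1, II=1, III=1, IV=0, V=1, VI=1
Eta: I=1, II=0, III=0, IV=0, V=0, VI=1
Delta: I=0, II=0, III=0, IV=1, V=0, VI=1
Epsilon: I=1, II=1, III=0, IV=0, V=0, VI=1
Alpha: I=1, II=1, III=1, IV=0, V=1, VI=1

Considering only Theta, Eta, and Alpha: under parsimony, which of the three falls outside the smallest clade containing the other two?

Eta

Character polarity is set by the outgroup: the derived state is whichever differs from the outgroup's state, so for I, II, V the derived state is '0', and for the remaining characters it is '1'.
I: derived state '0' in Delta only — an autapomorphy, so it tells us nothing about relationships among taxa.
II: derived state '0' in Delta and Eta only — synapomorphy for {Delta, Eta}.
III (derived state '1') is shared by Alpha and Theta — a synapomorphy uniting that clade.
IV (derived state '1') is unique to Delta (autapomorphy; uninformative for grouping).
V: derived state '0' in Delta, Epsilon, and Eta only — synapomorphy for {Delta, Epsilon, Eta}.
VI (derived state '1') is shared by all ingroup taxa — unites the whole ingroup.
Most parsimonious ingroup topology: (((Delta,Eta),Epsilon),(Theta,Alpha)).
Theta and Alpha share a more recent common ancestor with each other than either does with Eta, so Eta is the least closely related of the three.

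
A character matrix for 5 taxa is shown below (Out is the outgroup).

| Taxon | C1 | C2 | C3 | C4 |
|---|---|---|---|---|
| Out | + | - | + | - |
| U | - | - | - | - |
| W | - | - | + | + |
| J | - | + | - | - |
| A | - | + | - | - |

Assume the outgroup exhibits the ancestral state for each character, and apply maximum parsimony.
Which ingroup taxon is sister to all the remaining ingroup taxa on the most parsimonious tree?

Character polarity is set by the outgroup: the derived state is whichever differs from the outgroup's state, so for C1, C3 the derived state is '-', and for the remaining characters it is '+'.
All ingroup taxa share the derived state '-' for C1; it defines the ingroup but does not resolve relationships within it.
C2: derived state '+' in A and J only — synapomorphy for {A, J}.
C3 (derived state '-') is shared by A, J, and U — a synapomorphy uniting that clade.
C4 (derived state '+') is unique to W (autapomorphy; uninformative for grouping).
Most parsimonious ingroup topology: ((U,(J,A)),W).
W is sister to the clade containing all other ingroup taxa, so it is the earliest-diverging (most basal) ingroup lineage.

W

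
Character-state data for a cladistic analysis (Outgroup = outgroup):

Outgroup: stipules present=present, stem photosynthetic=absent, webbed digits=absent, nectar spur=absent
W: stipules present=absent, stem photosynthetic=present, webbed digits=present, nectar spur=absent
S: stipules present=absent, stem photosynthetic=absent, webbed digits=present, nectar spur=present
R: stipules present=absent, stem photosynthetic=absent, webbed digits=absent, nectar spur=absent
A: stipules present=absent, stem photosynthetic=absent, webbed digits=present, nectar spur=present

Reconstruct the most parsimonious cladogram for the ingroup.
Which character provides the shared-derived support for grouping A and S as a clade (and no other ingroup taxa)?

nectar spur

Character polarity is set by the outgroup: the derived state is whichever differs from the outgroup's state, so for stipules present the derived state is 'absent', and for the remaining characters it is 'present'.
stipules present (derived state 'absent') is shared by all ingroup taxa — unites the whole ingroup.
stem photosynthetic (derived state 'present') is unique to W (autapomorphy; uninformative for grouping).
webbed digits: derived state 'present' in A, S, and W only — synapomorphy for {A, S, W}.
nectar spur: derived state 'present' in A and S only — synapomorphy for {A, S}.
Most parsimonious ingroup topology: ((W,(S,A)),R).
The clade {A, S} is supported by nectar spur: its derived state 'present' occurs in exactly those taxa and in no other taxon (including the outgroup).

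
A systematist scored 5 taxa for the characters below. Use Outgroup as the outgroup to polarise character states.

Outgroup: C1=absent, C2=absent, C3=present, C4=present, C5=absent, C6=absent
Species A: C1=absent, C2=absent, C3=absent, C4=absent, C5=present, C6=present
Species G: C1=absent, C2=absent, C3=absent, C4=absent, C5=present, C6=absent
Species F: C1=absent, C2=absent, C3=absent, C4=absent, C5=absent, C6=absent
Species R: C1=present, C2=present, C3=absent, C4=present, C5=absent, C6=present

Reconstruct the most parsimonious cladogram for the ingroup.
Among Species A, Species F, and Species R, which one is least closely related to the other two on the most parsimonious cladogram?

Species R

Character polarity is set by the outgroup: the derived state is whichever differs from the outgroup's state, so for C3, C4 the derived state is 'absent', and for the remaining characters it is 'present'.
C1: derived state 'present' in Species R only — an autapomorphy, so it tells us nothing about relationships among taxa.
C2 (derived state 'present') is unique to Species R (autapomorphy; uninformative for grouping).
C3 (derived state 'absent') is shared by all ingroup taxa — unites the whole ingroup.
C4 (derived state 'absent') is shared by Species A, Species F, and Species G — a synapomorphy uniting that clade.
Only Species A and Species G show the derived state 'present' for C5, supporting them as a clade.
C6 groups Species A and Species R, which is incompatible with the clades supported by the remaining characters; treating it as convergent (homoplasy) costs fewer steps than any alternative tree.
Most parsimonious ingroup topology: (((Species A,Species G),Species F),Species R).
Species F and Species A share a more recent common ancestor with each other than either does with Species R, so Species R is the least closely related of the three.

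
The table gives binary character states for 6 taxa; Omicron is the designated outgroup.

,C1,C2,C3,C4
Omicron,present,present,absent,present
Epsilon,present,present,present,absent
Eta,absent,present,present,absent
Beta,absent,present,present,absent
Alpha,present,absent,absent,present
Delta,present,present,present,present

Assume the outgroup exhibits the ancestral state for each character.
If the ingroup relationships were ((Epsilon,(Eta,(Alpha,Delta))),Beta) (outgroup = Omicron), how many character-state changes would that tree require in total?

7

Map each character onto ((Epsilon,(Eta,(Alpha,Delta))),Beta) (rooted by Omicron) and count the minimum state changes it requires (Fitch parsimony):
C1: 2; C2: 1; C3: 2; C4: 2.
Total tree length = 7.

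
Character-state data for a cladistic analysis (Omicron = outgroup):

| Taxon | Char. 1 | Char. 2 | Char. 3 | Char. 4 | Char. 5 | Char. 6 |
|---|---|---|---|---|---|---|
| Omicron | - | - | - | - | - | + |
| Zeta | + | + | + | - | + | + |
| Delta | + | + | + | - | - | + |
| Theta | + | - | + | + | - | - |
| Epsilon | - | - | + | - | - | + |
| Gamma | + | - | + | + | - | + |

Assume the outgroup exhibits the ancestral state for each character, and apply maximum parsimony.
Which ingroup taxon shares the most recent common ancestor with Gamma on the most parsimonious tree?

Character polarity is set by the outgroup: the derived state is whichever differs from the outgroup's state, so for Char. 6 the derived state is '-', and for the remaining characters it is '+'.
Only Delta, Gamma, Theta, and Zeta show the derived state '+' for Char. 1, supporting them as a clade.
Char. 2 (derived state '+') is shared by Delta and Zeta — a synapomorphy uniting that clade.
All ingroup taxa share the derived state '+' for Char. 3; it defines the ingroup but does not resolve relationships within it.
Only Gamma and Theta show the derived state '+' for Char. 4, supporting them as a clade.
Char. 5: derived state '+' in Zeta only — an autapomorphy, so it tells us nothing about relationships among taxa.
Char. 6: derived state '-' in Theta only — an autapomorphy, so it tells us nothing about relationships among taxa.
Most parsimonious ingroup topology: (((Zeta,Delta),(Theta,Gamma)),Epsilon).
Gamma and Theta form a cherry on this tree, so they are sister taxa.

Theta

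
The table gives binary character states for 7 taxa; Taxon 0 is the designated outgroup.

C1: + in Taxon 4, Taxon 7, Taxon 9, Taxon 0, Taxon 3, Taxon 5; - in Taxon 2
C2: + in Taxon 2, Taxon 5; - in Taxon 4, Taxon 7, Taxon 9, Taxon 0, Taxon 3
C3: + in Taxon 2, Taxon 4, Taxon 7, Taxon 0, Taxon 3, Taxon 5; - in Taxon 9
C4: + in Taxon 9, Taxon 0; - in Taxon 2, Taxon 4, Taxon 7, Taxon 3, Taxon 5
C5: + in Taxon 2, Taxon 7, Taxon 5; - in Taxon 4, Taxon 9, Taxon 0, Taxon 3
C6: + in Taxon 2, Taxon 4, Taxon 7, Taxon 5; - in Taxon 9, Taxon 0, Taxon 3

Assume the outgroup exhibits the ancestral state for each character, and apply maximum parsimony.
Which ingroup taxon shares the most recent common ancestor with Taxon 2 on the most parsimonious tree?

Character polarity is set by the outgroup: the derived state is whichever differs from the outgroup's state, so for C1, C3, C4 the derived state is '-', and for the remaining characters it is '+'.
C1: derived state '-' in Taxon 2 only — an autapomorphy, so it tells us nothing about relationships among taxa.
C2 (derived state '+') is shared by Taxon 2 and Taxon 5 — a synapomorphy uniting that clade.
C3: derived state '-' in Taxon 9 only — an autapomorphy, so it tells us nothing about relationships among taxa.
Only Taxon 2, Taxon 3, Taxon 4, Taxon 5, and Taxon 7 show the derived state '-' for C4, supporting them as a clade.
C5 (derived state '+') is shared by Taxon 2, Taxon 5, and Taxon 7 — a synapomorphy uniting that clade.
Only Taxon 2, Taxon 4, Taxon 5, and Taxon 7 show the derived state '+' for C6, supporting them as a clade.
Most parsimonious ingroup topology: (Taxon 9,((((Taxon 5,Taxon 2),Taxon 7),Taxon 4),Taxon 3)).
Taxon 2 and Taxon 5 form a cherry on this tree, so they are sister taxa.

Taxon 5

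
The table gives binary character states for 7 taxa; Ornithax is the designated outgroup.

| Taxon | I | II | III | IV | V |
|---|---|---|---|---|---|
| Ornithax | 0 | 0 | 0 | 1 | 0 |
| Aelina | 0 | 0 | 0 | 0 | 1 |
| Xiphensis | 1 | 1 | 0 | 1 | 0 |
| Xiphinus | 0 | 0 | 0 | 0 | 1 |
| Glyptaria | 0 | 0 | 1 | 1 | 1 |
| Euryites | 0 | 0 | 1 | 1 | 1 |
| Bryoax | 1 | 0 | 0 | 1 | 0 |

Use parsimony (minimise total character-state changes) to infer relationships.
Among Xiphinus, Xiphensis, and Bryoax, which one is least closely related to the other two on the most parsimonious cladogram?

Character polarity is set by the outgroup: the derived state is whichever differs from the outgroup's state, so for IV the derived state is '0', and for the remaining characters it is '1'.
I: derived state '1' in Bryoax and Xiphensis only — synapomorphy for {Bryoax, Xiphensis}.
II: derived state '1' in Xiphensis only — an autapomorphy, so it tells us nothing about relationships among taxa.
III: derived state '1' in Euryites and Glyptaria only — synapomorphy for {Euryites, Glyptaria}.
IV: derived state '0' in Aelina and Xiphinus only — synapomorphy for {Aelina, Xiphinus}.
V: derived state '1' in Aelina, Euryites, Glyptaria, and Xiphinus only — synapomorphy for {Aelina, Euryites, Glyptaria, Xiphinus}.
Most parsimonious ingroup topology: (((Aelina,Xiphinus),(Glyptaria,Euryites)),(Xiphensis,Bryoax)).
Xiphensis and Bryoax share a more recent common ancestor with each other than either does with Xiphinus, so Xiphinus is the least closely related of the three.

Xiphinus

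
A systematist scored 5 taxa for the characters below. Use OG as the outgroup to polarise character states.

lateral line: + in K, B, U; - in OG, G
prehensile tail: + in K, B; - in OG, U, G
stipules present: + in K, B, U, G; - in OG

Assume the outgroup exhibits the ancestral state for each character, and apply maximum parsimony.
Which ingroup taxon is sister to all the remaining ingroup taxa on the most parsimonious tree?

G

The outgroup has state '-' for every character, so '+' is the derived state throughout.
lateral line: derived state '+' in B, K, and U only — synapomorphy for {B, K, U}.
prehensile tail (derived state '+') is shared by B and K — a synapomorphy uniting that clade.
All ingroup taxa share the derived state '+' for stipules present; it defines the ingroup but does not resolve relationships within it.
Most parsimonious ingroup topology: (((K,B),U),G).
G is sister to the clade containing all other ingroup taxa, so it is the earliest-diverging (most basal) ingroup lineage.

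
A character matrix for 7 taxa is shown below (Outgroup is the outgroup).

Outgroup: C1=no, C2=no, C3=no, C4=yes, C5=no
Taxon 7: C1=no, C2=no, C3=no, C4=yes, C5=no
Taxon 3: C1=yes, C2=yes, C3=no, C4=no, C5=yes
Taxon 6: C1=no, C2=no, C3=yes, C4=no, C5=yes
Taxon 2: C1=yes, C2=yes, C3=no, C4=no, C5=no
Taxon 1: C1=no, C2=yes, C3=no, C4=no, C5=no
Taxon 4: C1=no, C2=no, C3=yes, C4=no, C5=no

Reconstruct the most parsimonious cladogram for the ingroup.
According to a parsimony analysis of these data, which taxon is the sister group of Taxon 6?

Taxon 4

Character polarity is set by the outgroup: the derived state is whichever differs from the outgroup's state, so for C4 the derived state is 'no', and for the remaining characters it is 'yes'.
C1 (derived state 'yes') is shared by Taxon 2 and Taxon 3 — a synapomorphy uniting that clade.
C2 (derived state 'yes') is shared by Taxon 1, Taxon 2, and Taxon 3 — a synapomorphy uniting that clade.
C3: derived state 'yes' in Taxon 4 and Taxon 6 only — synapomorphy for {Taxon 4, Taxon 6}.
C4: derived state 'no' in Taxon 1, Taxon 2, Taxon 3, Taxon 4, and Taxon 6 only — synapomorphy for {Taxon 1, Taxon 2, Taxon 3, Taxon 4, Taxon 6}.
C5 (state 'yes') occurs in Taxon 3 and Taxon 6 but conflicts with the nesting implied by the other characters — most parsimoniously interpreted as homoplasy.
Most parsimonious ingroup topology: (Taxon 7,(((Taxon 3,Taxon 2),Taxon 1),(Taxon 6,Taxon 4))).
Taxon 6 and Taxon 4 form a cherry on this tree, so they are sister taxa.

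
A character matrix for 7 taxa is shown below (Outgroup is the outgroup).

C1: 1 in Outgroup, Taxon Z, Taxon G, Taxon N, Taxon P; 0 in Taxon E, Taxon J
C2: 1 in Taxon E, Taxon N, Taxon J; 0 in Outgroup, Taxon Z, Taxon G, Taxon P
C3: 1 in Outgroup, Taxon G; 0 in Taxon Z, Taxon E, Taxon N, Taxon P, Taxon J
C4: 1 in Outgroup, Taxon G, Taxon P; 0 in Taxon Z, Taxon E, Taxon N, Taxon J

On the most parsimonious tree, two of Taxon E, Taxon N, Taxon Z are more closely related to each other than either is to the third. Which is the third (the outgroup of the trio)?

Taxon Z

Character polarity is set by the outgroup: the derived state is whichever differs from the outgroup's state, so for C1, C3, C4 the derived state is '0', and for the remaining characters it is '1'.
Only Taxon E and Taxon J show the derived state '0' for C1, supporting them as a clade.
C2 (derived state '1') is shared by Taxon E, Taxon J, and Taxon N — a synapomorphy uniting that clade.
C3 (derived state '0') is shared by Taxon E, Taxon J, Taxon N, Taxon P, and Taxon Z — a synapomorphy uniting that clade.
C4: derived state '0' in Taxon E, Taxon J, Taxon N, and Taxon Z only — synapomorphy for {Taxon E, Taxon J, Taxon N, Taxon Z}.
Most parsimonious ingroup topology: (((Taxon Z,((Taxon E,Taxon J),Taxon N)),Taxon P),Taxon G).
Taxon E and Taxon N share a more recent common ancestor with each other than either does with Taxon Z, so Taxon Z is the least closely related of the three.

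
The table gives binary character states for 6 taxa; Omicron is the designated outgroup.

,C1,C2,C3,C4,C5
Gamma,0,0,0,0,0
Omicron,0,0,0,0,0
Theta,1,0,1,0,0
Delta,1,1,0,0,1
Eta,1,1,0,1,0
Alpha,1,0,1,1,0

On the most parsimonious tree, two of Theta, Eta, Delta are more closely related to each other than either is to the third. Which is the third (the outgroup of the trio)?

The outgroup has state '0' for every character, so '1' is the derived state throughout.
C1: derived state '1' in Alpha, Delta, Eta, and Theta only — synapomorphy for {Alpha, Delta, Eta, Theta}.
C2: derived state '1' in Delta and Eta only — synapomorphy for {Delta, Eta}.
C3 (derived state '1') is shared by Alpha and Theta — a synapomorphy uniting that clade.
C4 (state '1') occurs in Alpha and Eta but conflicts with the nesting implied by the other characters — most parsimoniously interpreted as homoplasy.
C5 (derived state '1') is unique to Delta (autapomorphy; uninformative for grouping).
Most parsimonious ingroup topology: (((Theta,Alpha),(Delta,Eta)),Gamma).
Eta and Delta share a more recent common ancestor with each other than either does with Theta, so Theta is the least closely related of the three.

Theta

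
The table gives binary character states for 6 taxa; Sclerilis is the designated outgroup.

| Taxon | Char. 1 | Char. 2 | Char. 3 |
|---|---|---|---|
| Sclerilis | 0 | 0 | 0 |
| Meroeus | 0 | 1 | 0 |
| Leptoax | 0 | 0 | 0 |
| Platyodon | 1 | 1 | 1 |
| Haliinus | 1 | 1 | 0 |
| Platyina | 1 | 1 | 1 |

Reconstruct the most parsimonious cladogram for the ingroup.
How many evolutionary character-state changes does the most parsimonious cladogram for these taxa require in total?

3

The outgroup has state '0' for every character, so '1' is the derived state throughout.
Char. 1: derived state '1' in Haliinus, Platyina, and Platyodon only — synapomorphy for {Haliinus, Platyina, Platyodon}.
Char. 2: derived state '1' in Haliinus, Meroeus, Platyina, and Platyodon only — synapomorphy for {Haliinus, Meroeus, Platyina, Platyodon}.
Char. 3 (derived state '1') is shared by Platyina and Platyodon — a synapomorphy uniting that clade.
Most parsimonious ingroup topology: ((Meroeus,((Platyodon,Platyina),Haliinus)),Leptoax).
Changes per character on this tree: Char. 1: 1; Char. 2: 1; Char. 3: 1.
Total = 3.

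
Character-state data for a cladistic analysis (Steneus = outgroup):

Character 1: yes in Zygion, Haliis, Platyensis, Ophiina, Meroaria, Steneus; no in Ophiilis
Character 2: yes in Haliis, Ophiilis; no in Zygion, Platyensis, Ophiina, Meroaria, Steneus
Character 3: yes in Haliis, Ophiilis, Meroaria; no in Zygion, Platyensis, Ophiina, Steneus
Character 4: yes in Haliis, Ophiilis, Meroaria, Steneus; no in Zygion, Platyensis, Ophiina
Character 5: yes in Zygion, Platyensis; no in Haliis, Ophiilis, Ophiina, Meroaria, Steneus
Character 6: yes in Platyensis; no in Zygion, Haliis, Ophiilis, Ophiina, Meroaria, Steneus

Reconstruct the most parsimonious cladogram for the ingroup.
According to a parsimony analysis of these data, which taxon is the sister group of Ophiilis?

Haliis

Character polarity is set by the outgroup: the derived state is whichever differs from the outgroup's state, so for Character 1, Character 4 the derived state is 'no', and for the remaining characters it is 'yes'.
Character 1: derived state 'no' in Ophiilis only — an autapomorphy, so it tells us nothing about relationships among taxa.
Character 2 (derived state 'yes') is shared by Haliis and Ophiilis — a synapomorphy uniting that clade.
Character 3 (derived state 'yes') is shared by Haliis, Meroaria, and Ophiilis — a synapomorphy uniting that clade.
Only Ophiina, Platyensis, and Zygion show the derived state 'no' for Character 4, supporting them as a clade.
Character 5 (derived state 'yes') is shared by Platyensis and Zygion — a synapomorphy uniting that clade.
Character 6: derived state 'yes' in Platyensis only — an autapomorphy, so it tells us nothing about relationships among taxa.
Most parsimonious ingroup topology: ((Ophiina,(Platyensis,Zygion)),((Haliis,Ophiilis),Meroaria)).
Ophiilis and Haliis form a cherry on this tree, so they are sister taxa.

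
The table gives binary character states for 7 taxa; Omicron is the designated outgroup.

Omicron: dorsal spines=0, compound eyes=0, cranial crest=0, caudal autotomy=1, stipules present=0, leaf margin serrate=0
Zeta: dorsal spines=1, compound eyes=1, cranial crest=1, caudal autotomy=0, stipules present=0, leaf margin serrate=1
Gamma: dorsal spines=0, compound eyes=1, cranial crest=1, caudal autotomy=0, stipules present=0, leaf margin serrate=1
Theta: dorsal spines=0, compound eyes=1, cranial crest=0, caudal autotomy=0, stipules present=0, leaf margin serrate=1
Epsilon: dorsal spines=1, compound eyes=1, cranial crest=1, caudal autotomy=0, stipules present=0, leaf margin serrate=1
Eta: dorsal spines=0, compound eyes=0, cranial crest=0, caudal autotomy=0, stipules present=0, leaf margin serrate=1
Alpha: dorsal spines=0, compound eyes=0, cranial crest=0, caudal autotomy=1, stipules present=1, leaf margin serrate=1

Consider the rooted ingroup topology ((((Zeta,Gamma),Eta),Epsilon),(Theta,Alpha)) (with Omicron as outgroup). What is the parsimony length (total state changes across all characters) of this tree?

11

Map each character onto ((((Zeta,Gamma),Eta),Epsilon),(Theta,Alpha)) (rooted by Omicron) and count the minimum state changes it requires (Fitch parsimony):
dorsal spines: 2; compound eyes: 3; cranial crest: 2; caudal autotomy: 2; stipules present: 1; leaf margin serrate: 1.
Total tree length = 11.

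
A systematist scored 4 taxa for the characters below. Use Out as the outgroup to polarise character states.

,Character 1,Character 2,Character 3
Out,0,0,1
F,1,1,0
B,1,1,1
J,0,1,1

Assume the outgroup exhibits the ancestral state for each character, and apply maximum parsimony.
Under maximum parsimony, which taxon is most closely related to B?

F

Character polarity is set by the outgroup: the derived state is whichever differs from the outgroup's state, so for Character 3 the derived state is '0', and for the remaining characters it is '1'.
Character 1 (derived state '1') is shared by B and F — a synapomorphy uniting that clade.
All ingroup taxa share the derived state '1' for Character 2; it defines the ingroup but does not resolve relationships within it.
Character 3: derived state '0' in F only — an autapomorphy, so it tells us nothing about relationships among taxa.
Most parsimonious ingroup topology: ((F,B),J).
B and F form a cherry on this tree, so they are sister taxa.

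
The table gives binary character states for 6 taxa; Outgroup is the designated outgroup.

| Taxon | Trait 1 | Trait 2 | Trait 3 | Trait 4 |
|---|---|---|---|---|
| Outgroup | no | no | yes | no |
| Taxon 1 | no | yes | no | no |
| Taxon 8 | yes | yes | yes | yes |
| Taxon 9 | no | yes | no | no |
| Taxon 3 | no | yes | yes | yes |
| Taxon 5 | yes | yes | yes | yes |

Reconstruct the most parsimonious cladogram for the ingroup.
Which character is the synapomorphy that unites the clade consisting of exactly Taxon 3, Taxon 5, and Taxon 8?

Trait 4

Character polarity is set by the outgroup: the derived state is whichever differs from the outgroup's state, so for Trait 3 the derived state is 'no', and for the remaining characters it is 'yes'.
Only Taxon 5 and Taxon 8 show the derived state 'yes' for Trait 1, supporting them as a clade.
Trait 2 (derived state 'yes') is shared by all ingroup taxa — unites the whole ingroup.
Trait 3: derived state 'no' in Taxon 1 and Taxon 9 only — synapomorphy for {Taxon 1, Taxon 9}.
Trait 4 (derived state 'yes') is shared by Taxon 3, Taxon 5, and Taxon 8 — a synapomorphy uniting that clade.
Most parsimonious ingroup topology: ((Taxon 1,Taxon 9),((Taxon 8,Taxon 5),Taxon 3)).
The clade {Taxon 3, Taxon 5, Taxon 8} is supported by Trait 4: its derived state 'yes' occurs in exactly those taxa and in no other taxon (including the outgroup).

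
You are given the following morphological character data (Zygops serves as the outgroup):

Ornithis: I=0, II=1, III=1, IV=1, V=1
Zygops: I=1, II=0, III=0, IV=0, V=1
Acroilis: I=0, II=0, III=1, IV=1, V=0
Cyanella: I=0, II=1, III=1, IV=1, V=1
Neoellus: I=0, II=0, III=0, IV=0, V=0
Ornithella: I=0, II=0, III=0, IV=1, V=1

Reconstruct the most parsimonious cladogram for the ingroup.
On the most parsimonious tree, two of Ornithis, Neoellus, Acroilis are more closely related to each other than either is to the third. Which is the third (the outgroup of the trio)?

Character polarity is set by the outgroup: the derived state is whichever differs from the outgroup's state, so for I, V the derived state is '0', and for the remaining characters it is '1'.
I (derived state '0') is shared by all ingroup taxa — unites the whole ingroup.
Only Cyanella and Ornithis show the derived state '1' for II, supporting them as a clade.
III (derived state '1') is shared by Acroilis, Cyanella, and Ornithis — a synapomorphy uniting that clade.
IV (derived state '1') is shared by Acroilis, Cyanella, Ornithella, and Ornithis — a synapomorphy uniting that clade.
V groups Acroilis and Neoellus, which is incompatible with the clades supported by the remaining characters; treating it as convergent (homoplasy) costs fewer steps than any alternative tree.
Most parsimonious ingroup topology: (((Acroilis,(Ornithis,Cyanella)),Ornithella),Neoellus).
Ornithis and Acroilis share a more recent common ancestor with each other than either does with Neoellus, so Neoellus is the least closely related of the three.

Neoellus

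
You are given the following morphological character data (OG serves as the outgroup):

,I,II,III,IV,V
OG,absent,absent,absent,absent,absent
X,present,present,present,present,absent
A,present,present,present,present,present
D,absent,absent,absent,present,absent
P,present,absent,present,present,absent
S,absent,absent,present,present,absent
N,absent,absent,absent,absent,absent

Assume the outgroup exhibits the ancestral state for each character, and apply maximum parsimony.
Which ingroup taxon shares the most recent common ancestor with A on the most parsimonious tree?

The outgroup has state 'absent' for every character, so 'present' is the derived state throughout.
I: derived state 'present' in A, P, and X only — synapomorphy for {A, P, X}.
Only A and X show the derived state 'present' for II, supporting them as a clade.
III: derived state 'present' in A, P, S, and X only — synapomorphy for {A, P, S, X}.
Only A, D, P, S, and X show the derived state 'present' for IV, supporting them as a clade.
V (derived state 'present') is unique to A (autapomorphy; uninformative for grouping).
Most parsimonious ingroup topology: (((((X,A),P),S),D),N).
A and X form a cherry on this tree, so they are sister taxa.

X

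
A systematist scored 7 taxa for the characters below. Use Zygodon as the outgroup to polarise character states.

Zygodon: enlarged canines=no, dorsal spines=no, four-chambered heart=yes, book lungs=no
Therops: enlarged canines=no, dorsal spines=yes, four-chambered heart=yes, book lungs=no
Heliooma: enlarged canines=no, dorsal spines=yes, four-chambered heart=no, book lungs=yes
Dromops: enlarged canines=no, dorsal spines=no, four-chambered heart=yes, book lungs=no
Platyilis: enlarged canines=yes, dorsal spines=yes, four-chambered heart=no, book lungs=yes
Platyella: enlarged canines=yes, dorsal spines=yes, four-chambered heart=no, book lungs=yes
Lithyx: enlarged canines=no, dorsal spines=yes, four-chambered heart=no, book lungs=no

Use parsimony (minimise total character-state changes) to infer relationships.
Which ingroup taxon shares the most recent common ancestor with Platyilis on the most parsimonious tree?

Platyella

Character polarity is set by the outgroup: the derived state is whichever differs from the outgroup's state, so for four-chambered heart the derived state is 'no', and for the remaining characters it is 'yes'.
enlarged canines (derived state 'yes') is shared by Platyella and Platyilis — a synapomorphy uniting that clade.
Only Heliooma, Lithyx, Platyella, Platyilis, and Therops show the derived state 'yes' for dorsal spines, supporting them as a clade.
Only Heliooma, Lithyx, Platyella, and Platyilis show the derived state 'no' for four-chambered heart, supporting them as a clade.
Only Heliooma, Platyella, and Platyilis show the derived state 'yes' for book lungs, supporting them as a clade.
Most parsimonious ingroup topology: ((Therops,((Heliooma,(Platyilis,Platyella)),Lithyx)),Dromops).
Platyilis and Platyella form a cherry on this tree, so they are sister taxa.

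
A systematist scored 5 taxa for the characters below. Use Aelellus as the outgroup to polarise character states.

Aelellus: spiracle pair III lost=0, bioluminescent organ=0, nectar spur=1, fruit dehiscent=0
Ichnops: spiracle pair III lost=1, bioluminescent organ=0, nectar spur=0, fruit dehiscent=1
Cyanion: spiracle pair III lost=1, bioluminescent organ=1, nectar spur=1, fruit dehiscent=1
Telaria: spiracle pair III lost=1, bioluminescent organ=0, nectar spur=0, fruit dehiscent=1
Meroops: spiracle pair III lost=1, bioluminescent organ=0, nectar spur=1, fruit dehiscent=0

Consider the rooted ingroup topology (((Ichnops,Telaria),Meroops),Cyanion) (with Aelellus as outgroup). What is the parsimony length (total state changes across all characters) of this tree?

Map each character onto (((Ichnops,Telaria),Meroops),Cyanion) (rooted by Aelellus) and count the minimum state changes it requires (Fitch parsimony):
spiracle pair III lost: 1; bioluminescent organ: 1; nectar spur: 1; fruit dehiscent: 2.
Total tree length = 5.

5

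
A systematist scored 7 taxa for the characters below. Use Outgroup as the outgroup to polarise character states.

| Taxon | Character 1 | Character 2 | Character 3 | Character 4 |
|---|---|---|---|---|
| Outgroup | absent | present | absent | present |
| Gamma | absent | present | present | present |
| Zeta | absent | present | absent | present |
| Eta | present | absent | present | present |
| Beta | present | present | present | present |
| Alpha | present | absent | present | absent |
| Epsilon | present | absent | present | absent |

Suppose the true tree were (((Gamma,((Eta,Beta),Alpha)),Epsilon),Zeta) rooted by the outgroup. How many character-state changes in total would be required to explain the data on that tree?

Map each character onto (((Gamma,((Eta,Beta),Alpha)),Epsilon),Zeta) (rooted by Outgroup) and count the minimum state changes it requires (Fitch parsimony):
Character 1: 2; Character 2: 3; Character 3: 1; Character 4: 2.
Total tree length = 8.

8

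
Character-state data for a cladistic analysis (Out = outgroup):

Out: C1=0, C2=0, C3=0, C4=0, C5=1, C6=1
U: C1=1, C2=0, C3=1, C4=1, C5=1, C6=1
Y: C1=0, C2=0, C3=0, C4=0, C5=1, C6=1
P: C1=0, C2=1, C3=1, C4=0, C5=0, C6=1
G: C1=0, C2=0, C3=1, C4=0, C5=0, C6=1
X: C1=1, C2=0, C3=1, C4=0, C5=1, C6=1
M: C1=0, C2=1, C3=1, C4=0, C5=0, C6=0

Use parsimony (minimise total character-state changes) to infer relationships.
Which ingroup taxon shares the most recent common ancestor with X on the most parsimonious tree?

Character polarity is set by the outgroup: the derived state is whichever differs from the outgroup's state, so for C5, C6 the derived state is '0', and for the remaining characters it is '1'.
Only U and X show the derived state '1' for C1, supporting them as a clade.
C2: derived state '1' in M and P only — synapomorphy for {M, P}.
Only G, M, P, U, and X show the derived state '1' for C3, supporting them as a clade.
C4 (derived state '1') is unique to U (autapomorphy; uninformative for grouping).
C5: derived state '0' in G, M, and P only — synapomorphy for {G, M, P}.
C6: derived state '0' in M only — an autapomorphy, so it tells us nothing about relationships among taxa.
Most parsimonious ingroup topology: ((((P,M),G),(X,U)),Y).
X and U form a cherry on this tree, so they are sister taxa.

U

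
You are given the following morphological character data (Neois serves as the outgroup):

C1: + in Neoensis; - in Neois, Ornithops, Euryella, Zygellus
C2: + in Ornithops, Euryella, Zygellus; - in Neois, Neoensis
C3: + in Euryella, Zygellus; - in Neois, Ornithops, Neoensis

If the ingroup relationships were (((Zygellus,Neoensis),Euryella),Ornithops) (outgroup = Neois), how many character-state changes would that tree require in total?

Map each character onto (((Zygellus,Neoensis),Euryella),Ornithops) (rooted by Neois) and count the minimum state changes it requires (Fitch parsimony):
C1: 1; C2: 2; C3: 2.
Total tree length = 5.

5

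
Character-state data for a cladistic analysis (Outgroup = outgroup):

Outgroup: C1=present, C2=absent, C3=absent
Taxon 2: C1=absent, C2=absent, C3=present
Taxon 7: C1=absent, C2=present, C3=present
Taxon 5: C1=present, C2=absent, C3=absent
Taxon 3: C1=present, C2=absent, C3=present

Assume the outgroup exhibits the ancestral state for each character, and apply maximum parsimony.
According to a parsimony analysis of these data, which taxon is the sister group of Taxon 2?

Taxon 7

Character polarity is set by the outgroup: the derived state is whichever differs from the outgroup's state, so for C1 the derived state is 'absent', and for the remaining characters it is 'present'.
C1 (derived state 'absent') is shared by Taxon 2 and Taxon 7 — a synapomorphy uniting that clade.
C2: derived state 'present' in Taxon 7 only — an autapomorphy, so it tells us nothing about relationships among taxa.
Only Taxon 2, Taxon 3, and Taxon 7 show the derived state 'present' for C3, supporting them as a clade.
Most parsimonious ingroup topology: (((Taxon 2,Taxon 7),Taxon 3),Taxon 5).
Taxon 2 and Taxon 7 form a cherry on this tree, so they are sister taxa.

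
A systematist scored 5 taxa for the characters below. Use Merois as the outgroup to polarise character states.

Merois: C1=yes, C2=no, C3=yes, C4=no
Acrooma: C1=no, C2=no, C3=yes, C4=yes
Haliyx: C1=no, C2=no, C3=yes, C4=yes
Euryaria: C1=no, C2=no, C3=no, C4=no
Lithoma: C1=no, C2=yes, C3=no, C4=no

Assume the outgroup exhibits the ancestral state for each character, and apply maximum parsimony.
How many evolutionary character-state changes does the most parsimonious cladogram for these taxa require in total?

4

Character polarity is set by the outgroup: the derived state is whichever differs from the outgroup's state, so for C1, C3 the derived state is 'no', and for the remaining characters it is 'yes'.
All ingroup taxa share the derived state 'no' for C1; it defines the ingroup but does not resolve relationships within it.
C2: derived state 'yes' in Lithoma only — an autapomorphy, so it tells us nothing about relationships among taxa.
C3 (derived state 'no') is shared by Euryaria and Lithoma — a synapomorphy uniting that clade.
C4: derived state 'yes' in Acrooma and Haliyx only — synapomorphy for {Acrooma, Haliyx}.
Most parsimonious ingroup topology: ((Acrooma,Haliyx),(Euryaria,Lithoma)).
Changes per character on this tree: C1: 1; C2: 1; C3: 1; C4: 1.
Total = 4.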